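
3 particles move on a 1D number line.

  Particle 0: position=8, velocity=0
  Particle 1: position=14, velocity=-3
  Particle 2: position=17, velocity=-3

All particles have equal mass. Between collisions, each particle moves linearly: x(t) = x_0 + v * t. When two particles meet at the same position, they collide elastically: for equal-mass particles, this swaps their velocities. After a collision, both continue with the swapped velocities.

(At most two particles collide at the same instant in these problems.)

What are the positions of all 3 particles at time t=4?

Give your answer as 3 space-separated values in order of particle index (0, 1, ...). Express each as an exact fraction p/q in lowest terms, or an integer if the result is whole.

Answer: 2 5 8

Derivation:
Collision at t=2: particles 0 and 1 swap velocities; positions: p0=8 p1=8 p2=11; velocities now: v0=-3 v1=0 v2=-3
Collision at t=3: particles 1 and 2 swap velocities; positions: p0=5 p1=8 p2=8; velocities now: v0=-3 v1=-3 v2=0
Advance to t=4 (no further collisions before then); velocities: v0=-3 v1=-3 v2=0; positions = 2 5 8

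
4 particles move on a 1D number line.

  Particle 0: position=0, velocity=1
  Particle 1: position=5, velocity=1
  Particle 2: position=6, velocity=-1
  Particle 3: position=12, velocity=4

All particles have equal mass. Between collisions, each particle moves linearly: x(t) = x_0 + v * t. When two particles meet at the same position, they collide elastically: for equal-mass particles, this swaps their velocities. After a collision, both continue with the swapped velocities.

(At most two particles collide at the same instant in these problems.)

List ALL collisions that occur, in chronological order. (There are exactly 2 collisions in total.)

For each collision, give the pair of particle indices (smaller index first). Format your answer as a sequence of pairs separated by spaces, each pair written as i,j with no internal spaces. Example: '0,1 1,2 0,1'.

Collision at t=1/2: particles 1 and 2 swap velocities; positions: p0=1/2 p1=11/2 p2=11/2 p3=14; velocities now: v0=1 v1=-1 v2=1 v3=4
Collision at t=3: particles 0 and 1 swap velocities; positions: p0=3 p1=3 p2=8 p3=24; velocities now: v0=-1 v1=1 v2=1 v3=4

Answer: 1,2 0,1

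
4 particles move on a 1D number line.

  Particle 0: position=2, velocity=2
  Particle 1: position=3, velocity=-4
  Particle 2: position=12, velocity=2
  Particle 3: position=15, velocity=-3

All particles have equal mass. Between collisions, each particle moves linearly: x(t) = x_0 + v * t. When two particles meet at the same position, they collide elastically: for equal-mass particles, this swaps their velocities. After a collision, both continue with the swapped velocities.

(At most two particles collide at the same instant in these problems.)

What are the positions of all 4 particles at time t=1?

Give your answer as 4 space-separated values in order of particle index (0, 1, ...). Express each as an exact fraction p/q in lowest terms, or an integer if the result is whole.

Collision at t=1/6: particles 0 and 1 swap velocities; positions: p0=7/3 p1=7/3 p2=37/3 p3=29/2; velocities now: v0=-4 v1=2 v2=2 v3=-3
Collision at t=3/5: particles 2 and 3 swap velocities; positions: p0=3/5 p1=16/5 p2=66/5 p3=66/5; velocities now: v0=-4 v1=2 v2=-3 v3=2
Advance to t=1 (no further collisions before then); velocities: v0=-4 v1=2 v2=-3 v3=2; positions = -1 4 12 14

Answer: -1 4 12 14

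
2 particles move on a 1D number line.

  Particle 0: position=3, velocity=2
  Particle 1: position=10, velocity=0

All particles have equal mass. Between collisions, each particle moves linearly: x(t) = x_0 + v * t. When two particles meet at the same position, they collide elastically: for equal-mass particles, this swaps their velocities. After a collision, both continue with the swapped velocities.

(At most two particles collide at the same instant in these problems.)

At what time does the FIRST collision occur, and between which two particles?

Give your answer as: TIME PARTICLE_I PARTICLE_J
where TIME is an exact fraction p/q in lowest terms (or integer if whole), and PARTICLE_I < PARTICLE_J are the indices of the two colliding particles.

Answer: 7/2 0 1

Derivation:
Pair (0,1): pos 3,10 vel 2,0 -> gap=7, closing at 2/unit, collide at t=7/2
Earliest collision: t=7/2 between 0 and 1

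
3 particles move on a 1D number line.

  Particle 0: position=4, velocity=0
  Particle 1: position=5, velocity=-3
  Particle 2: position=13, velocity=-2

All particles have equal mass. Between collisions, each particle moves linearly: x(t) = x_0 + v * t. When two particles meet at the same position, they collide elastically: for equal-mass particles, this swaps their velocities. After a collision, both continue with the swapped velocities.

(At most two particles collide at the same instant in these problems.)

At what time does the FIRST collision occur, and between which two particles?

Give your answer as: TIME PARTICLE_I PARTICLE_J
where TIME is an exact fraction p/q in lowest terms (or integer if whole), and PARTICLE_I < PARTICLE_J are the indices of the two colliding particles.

Answer: 1/3 0 1

Derivation:
Pair (0,1): pos 4,5 vel 0,-3 -> gap=1, closing at 3/unit, collide at t=1/3
Pair (1,2): pos 5,13 vel -3,-2 -> not approaching (rel speed -1 <= 0)
Earliest collision: t=1/3 between 0 and 1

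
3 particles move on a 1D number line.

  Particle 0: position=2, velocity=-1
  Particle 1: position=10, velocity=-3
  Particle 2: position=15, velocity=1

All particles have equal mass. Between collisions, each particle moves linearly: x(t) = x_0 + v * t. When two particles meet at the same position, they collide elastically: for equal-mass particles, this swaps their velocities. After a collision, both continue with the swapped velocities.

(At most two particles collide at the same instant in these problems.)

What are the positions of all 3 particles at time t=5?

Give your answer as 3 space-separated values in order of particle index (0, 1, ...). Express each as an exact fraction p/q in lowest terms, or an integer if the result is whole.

Collision at t=4: particles 0 and 1 swap velocities; positions: p0=-2 p1=-2 p2=19; velocities now: v0=-3 v1=-1 v2=1
Advance to t=5 (no further collisions before then); velocities: v0=-3 v1=-1 v2=1; positions = -5 -3 20

Answer: -5 -3 20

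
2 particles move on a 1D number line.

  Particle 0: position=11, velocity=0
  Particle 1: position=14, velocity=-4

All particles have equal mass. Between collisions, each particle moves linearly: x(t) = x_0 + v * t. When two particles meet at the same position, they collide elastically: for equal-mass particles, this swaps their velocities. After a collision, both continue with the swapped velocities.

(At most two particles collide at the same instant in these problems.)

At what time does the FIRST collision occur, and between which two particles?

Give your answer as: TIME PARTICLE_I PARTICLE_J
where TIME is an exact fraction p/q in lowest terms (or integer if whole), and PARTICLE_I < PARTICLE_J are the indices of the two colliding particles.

Pair (0,1): pos 11,14 vel 0,-4 -> gap=3, closing at 4/unit, collide at t=3/4
Earliest collision: t=3/4 between 0 and 1

Answer: 3/4 0 1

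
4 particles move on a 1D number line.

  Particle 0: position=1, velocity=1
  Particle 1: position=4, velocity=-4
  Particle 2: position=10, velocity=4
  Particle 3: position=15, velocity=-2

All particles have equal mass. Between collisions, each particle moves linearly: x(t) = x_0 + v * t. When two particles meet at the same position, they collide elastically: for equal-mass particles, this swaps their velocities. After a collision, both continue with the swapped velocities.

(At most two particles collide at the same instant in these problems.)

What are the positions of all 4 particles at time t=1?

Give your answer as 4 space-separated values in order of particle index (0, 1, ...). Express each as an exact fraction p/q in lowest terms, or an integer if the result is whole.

Collision at t=3/5: particles 0 and 1 swap velocities; positions: p0=8/5 p1=8/5 p2=62/5 p3=69/5; velocities now: v0=-4 v1=1 v2=4 v3=-2
Collision at t=5/6: particles 2 and 3 swap velocities; positions: p0=2/3 p1=11/6 p2=40/3 p3=40/3; velocities now: v0=-4 v1=1 v2=-2 v3=4
Advance to t=1 (no further collisions before then); velocities: v0=-4 v1=1 v2=-2 v3=4; positions = 0 2 13 14

Answer: 0 2 13 14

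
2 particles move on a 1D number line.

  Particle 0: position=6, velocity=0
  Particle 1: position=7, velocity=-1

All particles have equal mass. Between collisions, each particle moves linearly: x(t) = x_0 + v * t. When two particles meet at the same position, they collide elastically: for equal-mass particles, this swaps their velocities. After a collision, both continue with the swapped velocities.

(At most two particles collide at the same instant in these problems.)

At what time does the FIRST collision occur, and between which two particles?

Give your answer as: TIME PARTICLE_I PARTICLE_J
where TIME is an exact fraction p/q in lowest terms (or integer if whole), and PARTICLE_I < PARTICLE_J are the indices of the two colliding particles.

Answer: 1 0 1

Derivation:
Pair (0,1): pos 6,7 vel 0,-1 -> gap=1, closing at 1/unit, collide at t=1
Earliest collision: t=1 between 0 and 1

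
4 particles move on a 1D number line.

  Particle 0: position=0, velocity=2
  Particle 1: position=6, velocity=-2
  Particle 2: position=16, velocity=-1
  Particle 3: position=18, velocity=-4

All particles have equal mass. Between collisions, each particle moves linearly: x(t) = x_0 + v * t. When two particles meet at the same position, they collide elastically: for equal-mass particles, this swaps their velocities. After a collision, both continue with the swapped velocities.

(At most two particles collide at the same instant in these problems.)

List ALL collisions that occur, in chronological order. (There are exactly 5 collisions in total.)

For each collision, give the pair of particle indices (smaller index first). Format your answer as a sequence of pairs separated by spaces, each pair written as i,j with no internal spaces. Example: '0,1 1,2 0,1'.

Collision at t=2/3: particles 2 and 3 swap velocities; positions: p0=4/3 p1=14/3 p2=46/3 p3=46/3; velocities now: v0=2 v1=-2 v2=-4 v3=-1
Collision at t=3/2: particles 0 and 1 swap velocities; positions: p0=3 p1=3 p2=12 p3=29/2; velocities now: v0=-2 v1=2 v2=-4 v3=-1
Collision at t=3: particles 1 and 2 swap velocities; positions: p0=0 p1=6 p2=6 p3=13; velocities now: v0=-2 v1=-4 v2=2 v3=-1
Collision at t=16/3: particles 2 and 3 swap velocities; positions: p0=-14/3 p1=-10/3 p2=32/3 p3=32/3; velocities now: v0=-2 v1=-4 v2=-1 v3=2
Collision at t=6: particles 0 and 1 swap velocities; positions: p0=-6 p1=-6 p2=10 p3=12; velocities now: v0=-4 v1=-2 v2=-1 v3=2

Answer: 2,3 0,1 1,2 2,3 0,1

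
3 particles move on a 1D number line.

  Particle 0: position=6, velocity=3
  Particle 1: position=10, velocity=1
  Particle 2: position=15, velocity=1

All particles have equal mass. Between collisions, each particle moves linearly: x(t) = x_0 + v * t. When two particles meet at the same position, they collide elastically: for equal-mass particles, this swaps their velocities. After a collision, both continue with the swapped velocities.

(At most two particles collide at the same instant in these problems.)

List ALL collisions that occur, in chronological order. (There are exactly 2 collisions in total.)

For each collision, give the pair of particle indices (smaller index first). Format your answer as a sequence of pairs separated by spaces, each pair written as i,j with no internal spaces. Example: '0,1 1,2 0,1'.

Collision at t=2: particles 0 and 1 swap velocities; positions: p0=12 p1=12 p2=17; velocities now: v0=1 v1=3 v2=1
Collision at t=9/2: particles 1 and 2 swap velocities; positions: p0=29/2 p1=39/2 p2=39/2; velocities now: v0=1 v1=1 v2=3

Answer: 0,1 1,2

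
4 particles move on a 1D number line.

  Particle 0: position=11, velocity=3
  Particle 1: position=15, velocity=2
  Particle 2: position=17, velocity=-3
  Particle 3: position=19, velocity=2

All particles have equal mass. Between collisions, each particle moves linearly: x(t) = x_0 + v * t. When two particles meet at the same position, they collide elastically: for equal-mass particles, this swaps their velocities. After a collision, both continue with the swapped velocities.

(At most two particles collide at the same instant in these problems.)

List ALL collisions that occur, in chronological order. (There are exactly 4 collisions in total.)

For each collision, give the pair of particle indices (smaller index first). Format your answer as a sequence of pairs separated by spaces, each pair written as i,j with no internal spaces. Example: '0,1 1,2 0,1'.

Answer: 1,2 0,1 1,2 2,3

Derivation:
Collision at t=2/5: particles 1 and 2 swap velocities; positions: p0=61/5 p1=79/5 p2=79/5 p3=99/5; velocities now: v0=3 v1=-3 v2=2 v3=2
Collision at t=1: particles 0 and 1 swap velocities; positions: p0=14 p1=14 p2=17 p3=21; velocities now: v0=-3 v1=3 v2=2 v3=2
Collision at t=4: particles 1 and 2 swap velocities; positions: p0=5 p1=23 p2=23 p3=27; velocities now: v0=-3 v1=2 v2=3 v3=2
Collision at t=8: particles 2 and 3 swap velocities; positions: p0=-7 p1=31 p2=35 p3=35; velocities now: v0=-3 v1=2 v2=2 v3=3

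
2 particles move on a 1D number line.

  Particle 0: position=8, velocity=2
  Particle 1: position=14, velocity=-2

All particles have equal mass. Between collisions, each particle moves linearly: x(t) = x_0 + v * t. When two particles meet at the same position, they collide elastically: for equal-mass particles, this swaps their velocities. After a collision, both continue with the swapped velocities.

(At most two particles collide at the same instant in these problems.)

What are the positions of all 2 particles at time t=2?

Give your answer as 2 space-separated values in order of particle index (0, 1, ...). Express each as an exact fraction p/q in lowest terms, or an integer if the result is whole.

Collision at t=3/2: particles 0 and 1 swap velocities; positions: p0=11 p1=11; velocities now: v0=-2 v1=2
Advance to t=2 (no further collisions before then); velocities: v0=-2 v1=2; positions = 10 12

Answer: 10 12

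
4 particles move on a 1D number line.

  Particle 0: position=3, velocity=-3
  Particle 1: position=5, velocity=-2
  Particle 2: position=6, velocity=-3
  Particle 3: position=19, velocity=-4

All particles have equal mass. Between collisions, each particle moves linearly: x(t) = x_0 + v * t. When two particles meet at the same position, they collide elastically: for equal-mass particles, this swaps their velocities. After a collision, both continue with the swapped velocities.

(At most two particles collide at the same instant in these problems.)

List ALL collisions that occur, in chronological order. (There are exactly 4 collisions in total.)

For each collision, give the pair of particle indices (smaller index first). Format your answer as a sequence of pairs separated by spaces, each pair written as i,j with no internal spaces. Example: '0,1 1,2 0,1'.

Answer: 1,2 2,3 1,2 0,1

Derivation:
Collision at t=1: particles 1 and 2 swap velocities; positions: p0=0 p1=3 p2=3 p3=15; velocities now: v0=-3 v1=-3 v2=-2 v3=-4
Collision at t=7: particles 2 and 3 swap velocities; positions: p0=-18 p1=-15 p2=-9 p3=-9; velocities now: v0=-3 v1=-3 v2=-4 v3=-2
Collision at t=13: particles 1 and 2 swap velocities; positions: p0=-36 p1=-33 p2=-33 p3=-21; velocities now: v0=-3 v1=-4 v2=-3 v3=-2
Collision at t=16: particles 0 and 1 swap velocities; positions: p0=-45 p1=-45 p2=-42 p3=-27; velocities now: v0=-4 v1=-3 v2=-3 v3=-2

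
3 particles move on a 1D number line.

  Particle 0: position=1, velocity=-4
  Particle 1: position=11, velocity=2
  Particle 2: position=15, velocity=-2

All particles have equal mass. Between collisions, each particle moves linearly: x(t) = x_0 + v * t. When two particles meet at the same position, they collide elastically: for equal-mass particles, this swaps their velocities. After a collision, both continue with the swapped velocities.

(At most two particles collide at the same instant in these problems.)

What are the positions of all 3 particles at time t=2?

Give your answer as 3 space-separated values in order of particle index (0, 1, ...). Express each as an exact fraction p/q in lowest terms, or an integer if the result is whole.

Answer: -7 11 15

Derivation:
Collision at t=1: particles 1 and 2 swap velocities; positions: p0=-3 p1=13 p2=13; velocities now: v0=-4 v1=-2 v2=2
Advance to t=2 (no further collisions before then); velocities: v0=-4 v1=-2 v2=2; positions = -7 11 15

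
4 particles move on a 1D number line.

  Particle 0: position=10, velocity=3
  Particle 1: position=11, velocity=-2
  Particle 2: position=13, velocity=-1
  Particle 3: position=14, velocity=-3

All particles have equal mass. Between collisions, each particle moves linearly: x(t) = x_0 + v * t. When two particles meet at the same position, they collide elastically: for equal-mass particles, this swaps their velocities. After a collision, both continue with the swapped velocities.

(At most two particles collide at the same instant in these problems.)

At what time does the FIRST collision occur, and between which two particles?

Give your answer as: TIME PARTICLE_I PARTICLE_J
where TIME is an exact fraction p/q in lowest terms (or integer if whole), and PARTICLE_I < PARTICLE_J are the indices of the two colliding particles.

Answer: 1/5 0 1

Derivation:
Pair (0,1): pos 10,11 vel 3,-2 -> gap=1, closing at 5/unit, collide at t=1/5
Pair (1,2): pos 11,13 vel -2,-1 -> not approaching (rel speed -1 <= 0)
Pair (2,3): pos 13,14 vel -1,-3 -> gap=1, closing at 2/unit, collide at t=1/2
Earliest collision: t=1/5 between 0 and 1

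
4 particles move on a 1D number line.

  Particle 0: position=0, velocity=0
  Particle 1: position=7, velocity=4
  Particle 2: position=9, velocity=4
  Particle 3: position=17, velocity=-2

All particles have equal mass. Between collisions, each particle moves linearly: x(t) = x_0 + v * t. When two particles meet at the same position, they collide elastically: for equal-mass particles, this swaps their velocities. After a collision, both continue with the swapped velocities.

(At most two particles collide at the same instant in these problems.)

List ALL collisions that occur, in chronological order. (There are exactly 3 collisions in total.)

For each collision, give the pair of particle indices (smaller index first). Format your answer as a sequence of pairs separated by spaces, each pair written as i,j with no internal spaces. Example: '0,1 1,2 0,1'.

Collision at t=4/3: particles 2 and 3 swap velocities; positions: p0=0 p1=37/3 p2=43/3 p3=43/3; velocities now: v0=0 v1=4 v2=-2 v3=4
Collision at t=5/3: particles 1 and 2 swap velocities; positions: p0=0 p1=41/3 p2=41/3 p3=47/3; velocities now: v0=0 v1=-2 v2=4 v3=4
Collision at t=17/2: particles 0 and 1 swap velocities; positions: p0=0 p1=0 p2=41 p3=43; velocities now: v0=-2 v1=0 v2=4 v3=4

Answer: 2,3 1,2 0,1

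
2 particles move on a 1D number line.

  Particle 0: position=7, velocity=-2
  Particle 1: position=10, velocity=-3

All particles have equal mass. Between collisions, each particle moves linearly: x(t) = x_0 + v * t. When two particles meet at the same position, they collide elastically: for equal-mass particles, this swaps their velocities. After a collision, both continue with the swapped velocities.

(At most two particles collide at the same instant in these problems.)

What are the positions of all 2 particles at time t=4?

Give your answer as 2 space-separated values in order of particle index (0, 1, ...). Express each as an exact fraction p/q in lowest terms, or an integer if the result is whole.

Collision at t=3: particles 0 and 1 swap velocities; positions: p0=1 p1=1; velocities now: v0=-3 v1=-2
Advance to t=4 (no further collisions before then); velocities: v0=-3 v1=-2; positions = -2 -1

Answer: -2 -1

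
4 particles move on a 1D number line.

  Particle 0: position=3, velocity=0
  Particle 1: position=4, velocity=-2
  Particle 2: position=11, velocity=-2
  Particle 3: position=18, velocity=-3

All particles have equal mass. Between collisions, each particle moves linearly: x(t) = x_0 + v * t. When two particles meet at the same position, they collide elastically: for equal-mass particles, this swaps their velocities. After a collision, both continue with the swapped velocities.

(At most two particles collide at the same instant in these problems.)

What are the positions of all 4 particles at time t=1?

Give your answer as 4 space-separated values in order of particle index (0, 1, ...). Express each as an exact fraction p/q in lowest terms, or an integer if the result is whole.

Collision at t=1/2: particles 0 and 1 swap velocities; positions: p0=3 p1=3 p2=10 p3=33/2; velocities now: v0=-2 v1=0 v2=-2 v3=-3
Advance to t=1 (no further collisions before then); velocities: v0=-2 v1=0 v2=-2 v3=-3; positions = 2 3 9 15

Answer: 2 3 9 15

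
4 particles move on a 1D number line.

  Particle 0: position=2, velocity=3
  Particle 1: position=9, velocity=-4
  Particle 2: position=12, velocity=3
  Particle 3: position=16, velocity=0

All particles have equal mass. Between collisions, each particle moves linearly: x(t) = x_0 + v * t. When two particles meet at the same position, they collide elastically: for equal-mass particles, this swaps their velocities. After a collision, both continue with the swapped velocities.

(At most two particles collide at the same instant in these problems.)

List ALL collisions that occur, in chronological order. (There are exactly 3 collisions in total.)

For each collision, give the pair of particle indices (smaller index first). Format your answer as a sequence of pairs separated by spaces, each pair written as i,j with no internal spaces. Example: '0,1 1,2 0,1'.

Answer: 0,1 2,3 1,2

Derivation:
Collision at t=1: particles 0 and 1 swap velocities; positions: p0=5 p1=5 p2=15 p3=16; velocities now: v0=-4 v1=3 v2=3 v3=0
Collision at t=4/3: particles 2 and 3 swap velocities; positions: p0=11/3 p1=6 p2=16 p3=16; velocities now: v0=-4 v1=3 v2=0 v3=3
Collision at t=14/3: particles 1 and 2 swap velocities; positions: p0=-29/3 p1=16 p2=16 p3=26; velocities now: v0=-4 v1=0 v2=3 v3=3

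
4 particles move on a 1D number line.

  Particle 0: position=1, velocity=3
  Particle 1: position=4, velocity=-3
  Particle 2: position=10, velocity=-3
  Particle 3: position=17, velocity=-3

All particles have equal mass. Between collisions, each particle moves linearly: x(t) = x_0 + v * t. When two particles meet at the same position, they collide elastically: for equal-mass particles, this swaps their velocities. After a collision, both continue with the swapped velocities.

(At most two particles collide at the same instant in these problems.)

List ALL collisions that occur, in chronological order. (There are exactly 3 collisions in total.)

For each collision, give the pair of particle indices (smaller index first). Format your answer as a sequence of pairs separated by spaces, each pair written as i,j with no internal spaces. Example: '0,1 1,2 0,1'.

Answer: 0,1 1,2 2,3

Derivation:
Collision at t=1/2: particles 0 and 1 swap velocities; positions: p0=5/2 p1=5/2 p2=17/2 p3=31/2; velocities now: v0=-3 v1=3 v2=-3 v3=-3
Collision at t=3/2: particles 1 and 2 swap velocities; positions: p0=-1/2 p1=11/2 p2=11/2 p3=25/2; velocities now: v0=-3 v1=-3 v2=3 v3=-3
Collision at t=8/3: particles 2 and 3 swap velocities; positions: p0=-4 p1=2 p2=9 p3=9; velocities now: v0=-3 v1=-3 v2=-3 v3=3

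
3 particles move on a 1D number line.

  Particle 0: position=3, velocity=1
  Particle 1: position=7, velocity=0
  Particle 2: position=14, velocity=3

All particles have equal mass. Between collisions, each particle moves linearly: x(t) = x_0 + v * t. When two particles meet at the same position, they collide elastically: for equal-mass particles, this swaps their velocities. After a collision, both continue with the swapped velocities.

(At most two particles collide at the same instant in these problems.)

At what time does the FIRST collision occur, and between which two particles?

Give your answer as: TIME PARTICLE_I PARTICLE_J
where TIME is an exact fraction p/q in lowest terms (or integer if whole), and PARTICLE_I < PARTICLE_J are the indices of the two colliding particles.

Pair (0,1): pos 3,7 vel 1,0 -> gap=4, closing at 1/unit, collide at t=4
Pair (1,2): pos 7,14 vel 0,3 -> not approaching (rel speed -3 <= 0)
Earliest collision: t=4 between 0 and 1

Answer: 4 0 1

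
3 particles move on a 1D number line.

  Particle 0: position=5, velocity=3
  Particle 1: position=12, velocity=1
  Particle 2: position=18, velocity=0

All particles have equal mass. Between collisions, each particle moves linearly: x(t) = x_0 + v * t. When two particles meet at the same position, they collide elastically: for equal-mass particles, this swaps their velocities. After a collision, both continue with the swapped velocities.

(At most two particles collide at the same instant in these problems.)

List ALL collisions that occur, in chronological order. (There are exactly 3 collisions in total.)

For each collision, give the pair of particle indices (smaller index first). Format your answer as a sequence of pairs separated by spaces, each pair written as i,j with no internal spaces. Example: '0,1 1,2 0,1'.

Collision at t=7/2: particles 0 and 1 swap velocities; positions: p0=31/2 p1=31/2 p2=18; velocities now: v0=1 v1=3 v2=0
Collision at t=13/3: particles 1 and 2 swap velocities; positions: p0=49/3 p1=18 p2=18; velocities now: v0=1 v1=0 v2=3
Collision at t=6: particles 0 and 1 swap velocities; positions: p0=18 p1=18 p2=23; velocities now: v0=0 v1=1 v2=3

Answer: 0,1 1,2 0,1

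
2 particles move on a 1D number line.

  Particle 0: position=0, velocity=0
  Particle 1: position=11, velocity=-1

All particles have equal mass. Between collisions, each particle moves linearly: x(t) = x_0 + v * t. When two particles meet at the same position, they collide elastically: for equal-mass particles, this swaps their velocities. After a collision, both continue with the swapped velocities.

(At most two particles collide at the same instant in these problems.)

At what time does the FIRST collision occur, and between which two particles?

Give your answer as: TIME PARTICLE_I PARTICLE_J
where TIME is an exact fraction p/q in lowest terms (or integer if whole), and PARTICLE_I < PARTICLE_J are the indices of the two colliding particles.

Answer: 11 0 1

Derivation:
Pair (0,1): pos 0,11 vel 0,-1 -> gap=11, closing at 1/unit, collide at t=11
Earliest collision: t=11 between 0 and 1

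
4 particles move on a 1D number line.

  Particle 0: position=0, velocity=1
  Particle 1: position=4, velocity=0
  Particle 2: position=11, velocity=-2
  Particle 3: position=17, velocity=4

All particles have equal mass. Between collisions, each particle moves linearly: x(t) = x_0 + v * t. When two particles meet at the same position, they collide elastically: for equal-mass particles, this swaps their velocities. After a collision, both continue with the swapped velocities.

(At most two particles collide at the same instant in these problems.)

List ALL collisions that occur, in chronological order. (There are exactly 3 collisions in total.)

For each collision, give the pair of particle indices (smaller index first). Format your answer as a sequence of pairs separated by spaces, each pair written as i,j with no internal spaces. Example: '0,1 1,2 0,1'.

Answer: 1,2 0,1 1,2

Derivation:
Collision at t=7/2: particles 1 and 2 swap velocities; positions: p0=7/2 p1=4 p2=4 p3=31; velocities now: v0=1 v1=-2 v2=0 v3=4
Collision at t=11/3: particles 0 and 1 swap velocities; positions: p0=11/3 p1=11/3 p2=4 p3=95/3; velocities now: v0=-2 v1=1 v2=0 v3=4
Collision at t=4: particles 1 and 2 swap velocities; positions: p0=3 p1=4 p2=4 p3=33; velocities now: v0=-2 v1=0 v2=1 v3=4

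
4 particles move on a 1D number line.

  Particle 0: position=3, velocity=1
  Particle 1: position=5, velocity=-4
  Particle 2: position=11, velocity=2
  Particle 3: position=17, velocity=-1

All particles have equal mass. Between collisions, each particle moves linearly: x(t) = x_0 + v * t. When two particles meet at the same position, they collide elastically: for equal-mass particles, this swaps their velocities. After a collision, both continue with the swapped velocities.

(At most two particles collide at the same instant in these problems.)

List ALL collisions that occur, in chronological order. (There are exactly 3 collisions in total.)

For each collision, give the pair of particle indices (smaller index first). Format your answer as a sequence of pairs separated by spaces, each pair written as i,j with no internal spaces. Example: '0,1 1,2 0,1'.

Answer: 0,1 2,3 1,2

Derivation:
Collision at t=2/5: particles 0 and 1 swap velocities; positions: p0=17/5 p1=17/5 p2=59/5 p3=83/5; velocities now: v0=-4 v1=1 v2=2 v3=-1
Collision at t=2: particles 2 and 3 swap velocities; positions: p0=-3 p1=5 p2=15 p3=15; velocities now: v0=-4 v1=1 v2=-1 v3=2
Collision at t=7: particles 1 and 2 swap velocities; positions: p0=-23 p1=10 p2=10 p3=25; velocities now: v0=-4 v1=-1 v2=1 v3=2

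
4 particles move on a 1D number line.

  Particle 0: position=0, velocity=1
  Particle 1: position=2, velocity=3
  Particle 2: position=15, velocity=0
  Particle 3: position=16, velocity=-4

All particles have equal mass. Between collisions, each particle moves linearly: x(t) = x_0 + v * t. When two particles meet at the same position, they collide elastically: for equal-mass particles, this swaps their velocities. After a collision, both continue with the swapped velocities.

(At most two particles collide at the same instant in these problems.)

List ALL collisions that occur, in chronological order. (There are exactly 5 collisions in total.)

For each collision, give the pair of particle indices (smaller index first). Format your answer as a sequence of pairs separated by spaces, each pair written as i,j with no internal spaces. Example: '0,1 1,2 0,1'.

Answer: 2,3 1,2 0,1 2,3 1,2

Derivation:
Collision at t=1/4: particles 2 and 3 swap velocities; positions: p0=1/4 p1=11/4 p2=15 p3=15; velocities now: v0=1 v1=3 v2=-4 v3=0
Collision at t=2: particles 1 and 2 swap velocities; positions: p0=2 p1=8 p2=8 p3=15; velocities now: v0=1 v1=-4 v2=3 v3=0
Collision at t=16/5: particles 0 and 1 swap velocities; positions: p0=16/5 p1=16/5 p2=58/5 p3=15; velocities now: v0=-4 v1=1 v2=3 v3=0
Collision at t=13/3: particles 2 and 3 swap velocities; positions: p0=-4/3 p1=13/3 p2=15 p3=15; velocities now: v0=-4 v1=1 v2=0 v3=3
Collision at t=15: particles 1 and 2 swap velocities; positions: p0=-44 p1=15 p2=15 p3=47; velocities now: v0=-4 v1=0 v2=1 v3=3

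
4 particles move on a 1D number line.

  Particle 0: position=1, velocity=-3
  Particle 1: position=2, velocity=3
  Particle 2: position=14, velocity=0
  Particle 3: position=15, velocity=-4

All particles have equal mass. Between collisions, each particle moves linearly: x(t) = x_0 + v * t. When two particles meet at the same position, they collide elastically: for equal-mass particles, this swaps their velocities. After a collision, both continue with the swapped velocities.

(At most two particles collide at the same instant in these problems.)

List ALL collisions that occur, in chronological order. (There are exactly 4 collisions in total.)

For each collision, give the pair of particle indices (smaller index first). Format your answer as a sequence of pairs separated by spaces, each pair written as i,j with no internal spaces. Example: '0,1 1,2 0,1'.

Collision at t=1/4: particles 2 and 3 swap velocities; positions: p0=1/4 p1=11/4 p2=14 p3=14; velocities now: v0=-3 v1=3 v2=-4 v3=0
Collision at t=13/7: particles 1 and 2 swap velocities; positions: p0=-32/7 p1=53/7 p2=53/7 p3=14; velocities now: v0=-3 v1=-4 v2=3 v3=0
Collision at t=4: particles 2 and 3 swap velocities; positions: p0=-11 p1=-1 p2=14 p3=14; velocities now: v0=-3 v1=-4 v2=0 v3=3
Collision at t=14: particles 0 and 1 swap velocities; positions: p0=-41 p1=-41 p2=14 p3=44; velocities now: v0=-4 v1=-3 v2=0 v3=3

Answer: 2,3 1,2 2,3 0,1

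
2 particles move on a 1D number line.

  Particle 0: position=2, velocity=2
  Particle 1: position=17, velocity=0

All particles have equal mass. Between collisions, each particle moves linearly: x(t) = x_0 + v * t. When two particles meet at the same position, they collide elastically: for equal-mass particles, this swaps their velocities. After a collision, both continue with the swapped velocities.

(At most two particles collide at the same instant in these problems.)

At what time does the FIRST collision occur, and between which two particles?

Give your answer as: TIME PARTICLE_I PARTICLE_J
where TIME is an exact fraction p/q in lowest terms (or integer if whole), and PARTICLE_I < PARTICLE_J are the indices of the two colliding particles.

Pair (0,1): pos 2,17 vel 2,0 -> gap=15, closing at 2/unit, collide at t=15/2
Earliest collision: t=15/2 between 0 and 1

Answer: 15/2 0 1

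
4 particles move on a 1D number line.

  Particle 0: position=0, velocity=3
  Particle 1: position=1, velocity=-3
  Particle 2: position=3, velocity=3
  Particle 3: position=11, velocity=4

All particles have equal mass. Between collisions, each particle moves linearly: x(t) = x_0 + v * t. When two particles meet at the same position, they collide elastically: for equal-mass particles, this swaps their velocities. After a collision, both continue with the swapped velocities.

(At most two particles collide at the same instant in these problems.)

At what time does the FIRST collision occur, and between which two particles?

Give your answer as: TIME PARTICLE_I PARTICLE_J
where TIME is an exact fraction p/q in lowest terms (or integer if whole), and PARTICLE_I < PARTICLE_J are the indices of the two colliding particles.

Answer: 1/6 0 1

Derivation:
Pair (0,1): pos 0,1 vel 3,-3 -> gap=1, closing at 6/unit, collide at t=1/6
Pair (1,2): pos 1,3 vel -3,3 -> not approaching (rel speed -6 <= 0)
Pair (2,3): pos 3,11 vel 3,4 -> not approaching (rel speed -1 <= 0)
Earliest collision: t=1/6 between 0 and 1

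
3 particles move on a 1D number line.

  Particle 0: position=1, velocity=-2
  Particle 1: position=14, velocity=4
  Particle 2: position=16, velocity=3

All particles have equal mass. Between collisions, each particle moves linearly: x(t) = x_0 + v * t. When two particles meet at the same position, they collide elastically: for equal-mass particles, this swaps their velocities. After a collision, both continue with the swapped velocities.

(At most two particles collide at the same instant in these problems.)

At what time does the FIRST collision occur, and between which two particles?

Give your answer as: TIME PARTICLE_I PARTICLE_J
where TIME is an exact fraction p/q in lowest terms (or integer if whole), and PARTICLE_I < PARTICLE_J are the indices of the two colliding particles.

Answer: 2 1 2

Derivation:
Pair (0,1): pos 1,14 vel -2,4 -> not approaching (rel speed -6 <= 0)
Pair (1,2): pos 14,16 vel 4,3 -> gap=2, closing at 1/unit, collide at t=2
Earliest collision: t=2 between 1 and 2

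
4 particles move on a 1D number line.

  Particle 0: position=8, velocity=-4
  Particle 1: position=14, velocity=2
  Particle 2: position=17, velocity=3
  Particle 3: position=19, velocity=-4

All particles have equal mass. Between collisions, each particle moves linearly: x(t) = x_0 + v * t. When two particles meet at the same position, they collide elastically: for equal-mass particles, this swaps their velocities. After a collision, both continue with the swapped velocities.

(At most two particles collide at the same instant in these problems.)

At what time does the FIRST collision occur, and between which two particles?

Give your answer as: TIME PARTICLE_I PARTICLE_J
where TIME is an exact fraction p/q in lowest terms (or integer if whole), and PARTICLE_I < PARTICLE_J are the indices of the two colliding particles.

Pair (0,1): pos 8,14 vel -4,2 -> not approaching (rel speed -6 <= 0)
Pair (1,2): pos 14,17 vel 2,3 -> not approaching (rel speed -1 <= 0)
Pair (2,3): pos 17,19 vel 3,-4 -> gap=2, closing at 7/unit, collide at t=2/7
Earliest collision: t=2/7 between 2 and 3

Answer: 2/7 2 3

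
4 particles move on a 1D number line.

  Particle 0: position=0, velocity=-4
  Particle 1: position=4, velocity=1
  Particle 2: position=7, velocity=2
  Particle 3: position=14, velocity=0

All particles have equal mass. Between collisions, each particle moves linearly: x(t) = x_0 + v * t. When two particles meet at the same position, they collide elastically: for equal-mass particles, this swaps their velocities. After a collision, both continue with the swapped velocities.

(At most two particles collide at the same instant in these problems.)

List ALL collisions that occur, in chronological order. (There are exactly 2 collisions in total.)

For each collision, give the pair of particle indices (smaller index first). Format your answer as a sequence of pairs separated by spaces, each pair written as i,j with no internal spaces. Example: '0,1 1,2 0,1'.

Collision at t=7/2: particles 2 and 3 swap velocities; positions: p0=-14 p1=15/2 p2=14 p3=14; velocities now: v0=-4 v1=1 v2=0 v3=2
Collision at t=10: particles 1 and 2 swap velocities; positions: p0=-40 p1=14 p2=14 p3=27; velocities now: v0=-4 v1=0 v2=1 v3=2

Answer: 2,3 1,2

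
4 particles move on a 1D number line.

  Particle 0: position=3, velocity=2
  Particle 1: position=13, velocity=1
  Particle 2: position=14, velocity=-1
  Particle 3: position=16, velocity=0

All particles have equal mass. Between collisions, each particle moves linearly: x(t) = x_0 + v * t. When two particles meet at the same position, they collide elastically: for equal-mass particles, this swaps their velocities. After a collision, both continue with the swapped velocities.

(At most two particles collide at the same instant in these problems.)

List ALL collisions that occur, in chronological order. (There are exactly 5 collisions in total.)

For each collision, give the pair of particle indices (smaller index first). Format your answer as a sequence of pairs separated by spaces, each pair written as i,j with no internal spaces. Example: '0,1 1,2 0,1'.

Collision at t=1/2: particles 1 and 2 swap velocities; positions: p0=4 p1=27/2 p2=27/2 p3=16; velocities now: v0=2 v1=-1 v2=1 v3=0
Collision at t=3: particles 2 and 3 swap velocities; positions: p0=9 p1=11 p2=16 p3=16; velocities now: v0=2 v1=-1 v2=0 v3=1
Collision at t=11/3: particles 0 and 1 swap velocities; positions: p0=31/3 p1=31/3 p2=16 p3=50/3; velocities now: v0=-1 v1=2 v2=0 v3=1
Collision at t=13/2: particles 1 and 2 swap velocities; positions: p0=15/2 p1=16 p2=16 p3=39/2; velocities now: v0=-1 v1=0 v2=2 v3=1
Collision at t=10: particles 2 and 3 swap velocities; positions: p0=4 p1=16 p2=23 p3=23; velocities now: v0=-1 v1=0 v2=1 v3=2

Answer: 1,2 2,3 0,1 1,2 2,3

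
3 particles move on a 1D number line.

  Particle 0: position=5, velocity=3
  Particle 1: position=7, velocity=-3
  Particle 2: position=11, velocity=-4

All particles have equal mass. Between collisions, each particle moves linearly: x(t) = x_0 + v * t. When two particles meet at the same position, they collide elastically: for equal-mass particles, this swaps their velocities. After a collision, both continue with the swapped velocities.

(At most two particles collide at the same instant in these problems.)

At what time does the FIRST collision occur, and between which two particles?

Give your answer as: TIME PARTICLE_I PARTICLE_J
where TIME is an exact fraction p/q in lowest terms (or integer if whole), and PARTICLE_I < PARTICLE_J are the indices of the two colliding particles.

Answer: 1/3 0 1

Derivation:
Pair (0,1): pos 5,7 vel 3,-3 -> gap=2, closing at 6/unit, collide at t=1/3
Pair (1,2): pos 7,11 vel -3,-4 -> gap=4, closing at 1/unit, collide at t=4
Earliest collision: t=1/3 between 0 and 1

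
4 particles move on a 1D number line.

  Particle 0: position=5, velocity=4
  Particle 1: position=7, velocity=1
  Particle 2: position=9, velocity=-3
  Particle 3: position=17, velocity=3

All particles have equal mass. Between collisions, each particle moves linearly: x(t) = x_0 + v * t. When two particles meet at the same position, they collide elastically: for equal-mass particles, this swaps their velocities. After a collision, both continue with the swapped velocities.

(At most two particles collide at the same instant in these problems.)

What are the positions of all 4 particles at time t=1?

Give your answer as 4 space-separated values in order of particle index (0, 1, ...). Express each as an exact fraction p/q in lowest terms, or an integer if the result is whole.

Collision at t=1/2: particles 1 and 2 swap velocities; positions: p0=7 p1=15/2 p2=15/2 p3=37/2; velocities now: v0=4 v1=-3 v2=1 v3=3
Collision at t=4/7: particles 0 and 1 swap velocities; positions: p0=51/7 p1=51/7 p2=53/7 p3=131/7; velocities now: v0=-3 v1=4 v2=1 v3=3
Collision at t=2/3: particles 1 and 2 swap velocities; positions: p0=7 p1=23/3 p2=23/3 p3=19; velocities now: v0=-3 v1=1 v2=4 v3=3
Advance to t=1 (no further collisions before then); velocities: v0=-3 v1=1 v2=4 v3=3; positions = 6 8 9 20

Answer: 6 8 9 20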